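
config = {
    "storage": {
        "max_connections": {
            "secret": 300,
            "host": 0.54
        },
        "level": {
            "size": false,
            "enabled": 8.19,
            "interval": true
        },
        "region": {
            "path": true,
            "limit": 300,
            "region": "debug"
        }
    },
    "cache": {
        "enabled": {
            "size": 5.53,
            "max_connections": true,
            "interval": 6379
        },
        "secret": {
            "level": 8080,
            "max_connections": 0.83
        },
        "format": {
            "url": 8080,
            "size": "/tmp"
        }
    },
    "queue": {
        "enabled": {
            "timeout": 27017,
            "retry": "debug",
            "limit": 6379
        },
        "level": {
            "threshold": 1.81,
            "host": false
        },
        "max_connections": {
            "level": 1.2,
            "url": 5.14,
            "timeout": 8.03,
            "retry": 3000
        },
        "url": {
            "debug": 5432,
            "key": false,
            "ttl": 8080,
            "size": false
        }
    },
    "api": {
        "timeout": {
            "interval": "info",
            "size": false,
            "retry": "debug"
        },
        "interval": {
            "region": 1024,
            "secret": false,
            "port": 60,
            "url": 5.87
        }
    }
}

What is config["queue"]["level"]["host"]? False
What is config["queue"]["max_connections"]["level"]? 1.2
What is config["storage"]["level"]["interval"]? True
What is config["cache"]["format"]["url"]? 8080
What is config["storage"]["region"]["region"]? "debug"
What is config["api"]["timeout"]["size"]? False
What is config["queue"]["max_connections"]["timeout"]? 8.03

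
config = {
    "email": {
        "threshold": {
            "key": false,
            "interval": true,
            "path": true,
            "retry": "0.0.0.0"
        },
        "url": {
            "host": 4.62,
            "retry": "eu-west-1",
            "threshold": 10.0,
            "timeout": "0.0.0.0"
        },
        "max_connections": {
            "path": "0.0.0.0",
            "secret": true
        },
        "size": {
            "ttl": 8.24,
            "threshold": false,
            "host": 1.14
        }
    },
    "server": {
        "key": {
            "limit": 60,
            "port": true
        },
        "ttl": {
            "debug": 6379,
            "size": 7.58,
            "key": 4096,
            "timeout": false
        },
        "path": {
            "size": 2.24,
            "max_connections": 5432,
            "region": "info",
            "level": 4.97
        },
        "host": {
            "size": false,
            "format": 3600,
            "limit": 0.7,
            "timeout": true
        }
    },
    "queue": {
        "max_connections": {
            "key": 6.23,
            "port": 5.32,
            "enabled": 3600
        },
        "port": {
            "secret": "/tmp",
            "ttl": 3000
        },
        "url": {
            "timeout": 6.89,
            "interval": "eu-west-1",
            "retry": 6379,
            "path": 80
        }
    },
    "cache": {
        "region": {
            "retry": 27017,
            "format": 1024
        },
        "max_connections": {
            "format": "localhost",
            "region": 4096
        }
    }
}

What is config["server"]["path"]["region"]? "info"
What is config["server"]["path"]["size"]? 2.24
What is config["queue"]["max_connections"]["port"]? 5.32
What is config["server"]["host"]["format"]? 3600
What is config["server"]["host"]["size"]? False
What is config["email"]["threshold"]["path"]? True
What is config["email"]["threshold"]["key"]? False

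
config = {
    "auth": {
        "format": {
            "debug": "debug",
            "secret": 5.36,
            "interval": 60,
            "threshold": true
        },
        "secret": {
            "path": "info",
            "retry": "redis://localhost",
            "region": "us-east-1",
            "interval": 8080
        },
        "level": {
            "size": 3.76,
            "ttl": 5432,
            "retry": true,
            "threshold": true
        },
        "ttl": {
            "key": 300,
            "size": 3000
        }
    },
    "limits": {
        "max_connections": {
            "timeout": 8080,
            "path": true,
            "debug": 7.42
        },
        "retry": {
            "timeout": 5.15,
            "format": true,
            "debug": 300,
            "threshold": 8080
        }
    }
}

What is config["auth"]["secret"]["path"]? "info"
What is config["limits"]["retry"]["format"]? True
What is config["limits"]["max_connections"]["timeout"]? 8080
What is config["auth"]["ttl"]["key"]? 300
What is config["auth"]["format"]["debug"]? "debug"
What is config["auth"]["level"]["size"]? 3.76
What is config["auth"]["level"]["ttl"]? 5432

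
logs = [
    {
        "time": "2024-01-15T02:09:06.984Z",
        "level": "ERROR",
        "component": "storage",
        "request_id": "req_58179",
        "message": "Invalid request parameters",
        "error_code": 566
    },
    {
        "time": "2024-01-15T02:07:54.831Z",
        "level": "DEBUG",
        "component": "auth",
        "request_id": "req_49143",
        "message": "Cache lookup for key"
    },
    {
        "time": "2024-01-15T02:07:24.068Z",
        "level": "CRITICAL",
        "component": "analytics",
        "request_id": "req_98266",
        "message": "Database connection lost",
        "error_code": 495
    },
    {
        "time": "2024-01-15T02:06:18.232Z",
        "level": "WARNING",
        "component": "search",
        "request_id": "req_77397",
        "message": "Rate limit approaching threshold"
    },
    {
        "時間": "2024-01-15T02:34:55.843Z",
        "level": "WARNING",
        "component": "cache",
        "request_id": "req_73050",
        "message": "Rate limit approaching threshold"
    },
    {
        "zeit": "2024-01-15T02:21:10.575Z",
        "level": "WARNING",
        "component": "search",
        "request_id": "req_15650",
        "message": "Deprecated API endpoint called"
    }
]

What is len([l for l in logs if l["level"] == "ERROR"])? 1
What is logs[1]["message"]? "Cache lookup for key"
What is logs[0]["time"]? "2024-01-15T02:09:06.984Z"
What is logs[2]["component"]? "analytics"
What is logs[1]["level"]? "DEBUG"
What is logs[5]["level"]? "WARNING"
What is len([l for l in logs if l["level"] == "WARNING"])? 3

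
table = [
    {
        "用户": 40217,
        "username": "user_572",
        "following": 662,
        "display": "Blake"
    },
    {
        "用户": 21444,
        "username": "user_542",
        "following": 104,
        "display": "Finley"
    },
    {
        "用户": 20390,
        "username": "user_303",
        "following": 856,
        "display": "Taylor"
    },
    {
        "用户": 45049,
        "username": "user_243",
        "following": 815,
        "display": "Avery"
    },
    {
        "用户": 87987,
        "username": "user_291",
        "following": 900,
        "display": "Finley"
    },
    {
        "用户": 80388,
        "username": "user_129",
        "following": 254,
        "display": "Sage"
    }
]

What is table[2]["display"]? "Taylor"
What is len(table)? 6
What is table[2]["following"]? 856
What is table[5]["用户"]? 80388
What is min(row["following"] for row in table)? 104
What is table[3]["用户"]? 45049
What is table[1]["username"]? "user_542"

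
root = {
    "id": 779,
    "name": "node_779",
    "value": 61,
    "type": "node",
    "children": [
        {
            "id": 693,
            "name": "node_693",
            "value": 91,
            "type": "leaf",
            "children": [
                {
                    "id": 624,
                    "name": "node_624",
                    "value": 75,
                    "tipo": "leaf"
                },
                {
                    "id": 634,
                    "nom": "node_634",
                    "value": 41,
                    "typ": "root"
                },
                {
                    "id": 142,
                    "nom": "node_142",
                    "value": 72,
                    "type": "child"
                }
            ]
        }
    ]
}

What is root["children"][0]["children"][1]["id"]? 634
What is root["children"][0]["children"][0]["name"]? "node_624"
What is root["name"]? "node_779"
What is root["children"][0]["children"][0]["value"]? 75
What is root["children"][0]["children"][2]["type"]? "child"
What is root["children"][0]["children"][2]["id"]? 142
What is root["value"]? 61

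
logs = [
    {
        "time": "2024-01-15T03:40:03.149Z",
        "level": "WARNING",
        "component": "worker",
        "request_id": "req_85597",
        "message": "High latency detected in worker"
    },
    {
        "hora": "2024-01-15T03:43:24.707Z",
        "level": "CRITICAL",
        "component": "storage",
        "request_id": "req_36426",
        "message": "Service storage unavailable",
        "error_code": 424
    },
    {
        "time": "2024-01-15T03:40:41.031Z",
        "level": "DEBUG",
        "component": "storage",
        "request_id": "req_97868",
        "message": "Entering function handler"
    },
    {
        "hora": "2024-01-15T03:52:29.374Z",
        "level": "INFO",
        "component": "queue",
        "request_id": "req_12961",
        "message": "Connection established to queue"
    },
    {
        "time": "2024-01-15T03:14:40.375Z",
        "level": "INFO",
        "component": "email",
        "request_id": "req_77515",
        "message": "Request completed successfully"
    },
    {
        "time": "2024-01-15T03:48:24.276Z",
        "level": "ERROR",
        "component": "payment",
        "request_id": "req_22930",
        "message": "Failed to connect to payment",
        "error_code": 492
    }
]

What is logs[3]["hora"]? "2024-01-15T03:52:29.374Z"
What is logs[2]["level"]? "DEBUG"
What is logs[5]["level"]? "ERROR"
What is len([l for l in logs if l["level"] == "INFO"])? 2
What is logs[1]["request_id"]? "req_36426"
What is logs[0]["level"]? "WARNING"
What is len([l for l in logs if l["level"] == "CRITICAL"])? 1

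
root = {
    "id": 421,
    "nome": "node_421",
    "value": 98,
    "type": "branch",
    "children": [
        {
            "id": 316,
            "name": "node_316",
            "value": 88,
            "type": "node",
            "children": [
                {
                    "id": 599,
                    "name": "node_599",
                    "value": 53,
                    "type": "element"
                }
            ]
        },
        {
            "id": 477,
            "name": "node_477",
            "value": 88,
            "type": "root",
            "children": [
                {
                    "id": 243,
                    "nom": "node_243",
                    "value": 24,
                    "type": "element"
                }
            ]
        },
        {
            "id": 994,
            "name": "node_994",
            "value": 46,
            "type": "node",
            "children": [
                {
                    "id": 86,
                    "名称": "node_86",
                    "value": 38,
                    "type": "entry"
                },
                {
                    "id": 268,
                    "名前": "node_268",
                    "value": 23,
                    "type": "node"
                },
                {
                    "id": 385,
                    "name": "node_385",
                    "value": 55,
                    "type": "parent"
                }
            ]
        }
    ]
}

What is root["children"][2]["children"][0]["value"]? 38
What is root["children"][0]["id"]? 316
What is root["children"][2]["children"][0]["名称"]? "node_86"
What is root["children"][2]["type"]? "node"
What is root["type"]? "branch"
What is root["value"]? 98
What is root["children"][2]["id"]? 994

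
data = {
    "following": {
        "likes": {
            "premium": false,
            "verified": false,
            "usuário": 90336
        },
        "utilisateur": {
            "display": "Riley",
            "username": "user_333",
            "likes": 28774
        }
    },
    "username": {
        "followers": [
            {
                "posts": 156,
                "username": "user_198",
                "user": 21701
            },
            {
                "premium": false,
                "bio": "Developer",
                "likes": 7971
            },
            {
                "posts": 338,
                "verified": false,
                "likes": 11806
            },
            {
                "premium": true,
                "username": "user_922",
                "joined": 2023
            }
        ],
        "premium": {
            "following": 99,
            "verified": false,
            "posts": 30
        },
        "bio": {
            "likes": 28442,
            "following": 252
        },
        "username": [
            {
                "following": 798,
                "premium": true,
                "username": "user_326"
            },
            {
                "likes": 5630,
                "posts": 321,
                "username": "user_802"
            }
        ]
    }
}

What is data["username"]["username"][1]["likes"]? 5630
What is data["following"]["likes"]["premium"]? False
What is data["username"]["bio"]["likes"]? 28442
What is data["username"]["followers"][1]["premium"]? False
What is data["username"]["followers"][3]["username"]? "user_922"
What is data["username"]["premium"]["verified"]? False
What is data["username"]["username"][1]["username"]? "user_802"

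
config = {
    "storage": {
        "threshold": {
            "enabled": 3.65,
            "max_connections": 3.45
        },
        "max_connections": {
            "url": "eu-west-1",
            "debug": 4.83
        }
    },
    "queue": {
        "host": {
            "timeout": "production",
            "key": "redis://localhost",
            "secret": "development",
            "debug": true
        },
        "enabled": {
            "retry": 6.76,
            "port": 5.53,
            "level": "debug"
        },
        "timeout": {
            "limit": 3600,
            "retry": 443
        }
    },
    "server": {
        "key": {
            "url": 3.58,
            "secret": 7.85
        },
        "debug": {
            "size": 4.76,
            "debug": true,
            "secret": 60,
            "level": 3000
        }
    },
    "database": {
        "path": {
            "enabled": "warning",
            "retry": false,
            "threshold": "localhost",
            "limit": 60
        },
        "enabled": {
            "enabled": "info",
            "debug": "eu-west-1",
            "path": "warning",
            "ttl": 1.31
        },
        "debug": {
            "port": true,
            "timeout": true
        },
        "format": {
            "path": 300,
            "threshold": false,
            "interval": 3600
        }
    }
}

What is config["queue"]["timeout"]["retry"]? 443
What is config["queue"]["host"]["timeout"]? "production"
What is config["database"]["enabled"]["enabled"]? "info"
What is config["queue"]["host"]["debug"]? True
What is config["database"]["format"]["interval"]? 3600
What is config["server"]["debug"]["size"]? 4.76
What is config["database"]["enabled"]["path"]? "warning"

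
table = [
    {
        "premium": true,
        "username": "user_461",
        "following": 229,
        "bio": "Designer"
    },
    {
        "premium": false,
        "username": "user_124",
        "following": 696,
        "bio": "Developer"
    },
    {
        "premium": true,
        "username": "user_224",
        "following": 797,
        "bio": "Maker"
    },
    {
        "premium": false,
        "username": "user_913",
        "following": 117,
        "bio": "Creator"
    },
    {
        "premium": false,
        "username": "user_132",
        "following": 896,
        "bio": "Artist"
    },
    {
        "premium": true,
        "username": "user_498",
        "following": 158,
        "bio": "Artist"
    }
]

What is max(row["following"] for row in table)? 896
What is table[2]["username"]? "user_224"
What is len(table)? 6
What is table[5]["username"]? "user_498"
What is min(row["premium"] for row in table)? False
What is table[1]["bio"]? "Developer"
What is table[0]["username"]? "user_461"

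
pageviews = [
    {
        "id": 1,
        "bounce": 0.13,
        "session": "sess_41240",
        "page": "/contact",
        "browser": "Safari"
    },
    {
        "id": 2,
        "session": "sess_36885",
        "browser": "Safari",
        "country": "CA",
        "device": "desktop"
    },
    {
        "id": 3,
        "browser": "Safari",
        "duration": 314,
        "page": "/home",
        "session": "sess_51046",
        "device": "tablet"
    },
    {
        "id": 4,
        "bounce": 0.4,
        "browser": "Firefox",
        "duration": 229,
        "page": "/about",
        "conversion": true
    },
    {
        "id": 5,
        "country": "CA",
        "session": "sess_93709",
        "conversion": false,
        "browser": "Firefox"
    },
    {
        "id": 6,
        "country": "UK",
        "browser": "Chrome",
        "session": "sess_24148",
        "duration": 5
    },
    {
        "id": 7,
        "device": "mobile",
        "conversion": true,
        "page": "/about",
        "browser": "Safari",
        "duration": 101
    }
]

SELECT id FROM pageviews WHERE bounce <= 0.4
[1, 4]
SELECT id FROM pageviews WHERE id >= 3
[3, 4, 5, 6, 7]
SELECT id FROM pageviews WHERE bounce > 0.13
[4]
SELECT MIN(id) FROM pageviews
1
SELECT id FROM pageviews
[1, 2, 3, 4, 5, 6, 7]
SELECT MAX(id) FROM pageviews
7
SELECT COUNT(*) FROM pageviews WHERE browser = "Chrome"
1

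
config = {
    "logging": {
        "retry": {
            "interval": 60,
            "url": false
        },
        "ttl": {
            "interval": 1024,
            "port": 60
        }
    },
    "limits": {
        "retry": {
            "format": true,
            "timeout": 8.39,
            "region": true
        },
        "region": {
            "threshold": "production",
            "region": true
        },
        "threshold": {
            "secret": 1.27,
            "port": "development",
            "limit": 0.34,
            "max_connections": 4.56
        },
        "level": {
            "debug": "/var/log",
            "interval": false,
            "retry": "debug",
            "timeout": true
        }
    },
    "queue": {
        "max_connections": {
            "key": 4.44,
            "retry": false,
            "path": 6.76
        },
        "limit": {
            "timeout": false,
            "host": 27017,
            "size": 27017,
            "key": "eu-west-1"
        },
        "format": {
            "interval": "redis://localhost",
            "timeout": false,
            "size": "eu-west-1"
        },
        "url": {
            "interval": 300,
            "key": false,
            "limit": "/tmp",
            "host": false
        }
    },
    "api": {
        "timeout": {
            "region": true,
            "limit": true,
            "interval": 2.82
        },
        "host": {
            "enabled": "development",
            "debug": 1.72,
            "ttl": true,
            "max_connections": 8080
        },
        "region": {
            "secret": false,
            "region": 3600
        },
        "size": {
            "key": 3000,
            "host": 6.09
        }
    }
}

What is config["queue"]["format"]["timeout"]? False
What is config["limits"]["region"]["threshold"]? "production"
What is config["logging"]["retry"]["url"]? False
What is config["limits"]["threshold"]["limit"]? 0.34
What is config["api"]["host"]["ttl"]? True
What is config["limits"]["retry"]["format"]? True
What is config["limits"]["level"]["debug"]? "/var/log"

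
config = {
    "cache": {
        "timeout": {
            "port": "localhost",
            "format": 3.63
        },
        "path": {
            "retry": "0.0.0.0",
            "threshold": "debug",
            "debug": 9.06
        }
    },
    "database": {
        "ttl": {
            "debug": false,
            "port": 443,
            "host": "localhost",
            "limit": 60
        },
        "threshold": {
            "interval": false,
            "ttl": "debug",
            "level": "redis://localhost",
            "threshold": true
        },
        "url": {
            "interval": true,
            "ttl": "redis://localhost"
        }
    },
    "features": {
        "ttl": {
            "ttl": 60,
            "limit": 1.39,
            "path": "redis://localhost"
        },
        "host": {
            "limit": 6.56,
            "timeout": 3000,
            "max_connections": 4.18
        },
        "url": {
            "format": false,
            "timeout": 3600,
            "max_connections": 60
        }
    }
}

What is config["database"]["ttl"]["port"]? 443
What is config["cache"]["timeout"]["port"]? "localhost"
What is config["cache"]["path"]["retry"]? "0.0.0.0"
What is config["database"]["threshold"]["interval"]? False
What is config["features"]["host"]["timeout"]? 3000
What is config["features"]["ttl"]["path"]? "redis://localhost"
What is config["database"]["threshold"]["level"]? "redis://localhost"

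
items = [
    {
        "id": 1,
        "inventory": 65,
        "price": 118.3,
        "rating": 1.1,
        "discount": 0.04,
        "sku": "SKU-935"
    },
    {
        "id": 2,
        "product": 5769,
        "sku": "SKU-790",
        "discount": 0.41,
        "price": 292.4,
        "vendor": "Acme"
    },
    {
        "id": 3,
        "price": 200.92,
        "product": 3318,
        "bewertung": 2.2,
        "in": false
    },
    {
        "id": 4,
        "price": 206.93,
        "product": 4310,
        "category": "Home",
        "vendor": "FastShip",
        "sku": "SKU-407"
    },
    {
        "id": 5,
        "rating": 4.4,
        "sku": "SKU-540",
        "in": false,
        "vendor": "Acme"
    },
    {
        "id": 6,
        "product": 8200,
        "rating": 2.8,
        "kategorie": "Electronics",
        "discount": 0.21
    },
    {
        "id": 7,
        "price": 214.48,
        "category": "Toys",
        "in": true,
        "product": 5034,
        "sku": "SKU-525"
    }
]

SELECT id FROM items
[1, 2, 3, 4, 5, 6, 7]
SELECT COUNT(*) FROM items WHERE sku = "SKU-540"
1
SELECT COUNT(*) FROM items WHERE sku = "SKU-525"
1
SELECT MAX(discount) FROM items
0.41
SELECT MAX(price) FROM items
292.4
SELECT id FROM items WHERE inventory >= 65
[1]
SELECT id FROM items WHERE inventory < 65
[]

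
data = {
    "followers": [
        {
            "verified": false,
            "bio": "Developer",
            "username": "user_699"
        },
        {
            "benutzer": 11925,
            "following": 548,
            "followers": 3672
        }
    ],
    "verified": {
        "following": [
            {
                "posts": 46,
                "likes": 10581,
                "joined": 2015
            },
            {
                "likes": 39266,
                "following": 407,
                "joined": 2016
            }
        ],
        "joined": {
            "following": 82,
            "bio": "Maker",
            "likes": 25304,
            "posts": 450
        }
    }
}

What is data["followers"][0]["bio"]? "Developer"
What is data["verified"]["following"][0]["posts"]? 46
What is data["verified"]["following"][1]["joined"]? 2016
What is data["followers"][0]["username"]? "user_699"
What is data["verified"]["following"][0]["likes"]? 10581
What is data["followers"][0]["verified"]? False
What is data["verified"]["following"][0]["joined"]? 2015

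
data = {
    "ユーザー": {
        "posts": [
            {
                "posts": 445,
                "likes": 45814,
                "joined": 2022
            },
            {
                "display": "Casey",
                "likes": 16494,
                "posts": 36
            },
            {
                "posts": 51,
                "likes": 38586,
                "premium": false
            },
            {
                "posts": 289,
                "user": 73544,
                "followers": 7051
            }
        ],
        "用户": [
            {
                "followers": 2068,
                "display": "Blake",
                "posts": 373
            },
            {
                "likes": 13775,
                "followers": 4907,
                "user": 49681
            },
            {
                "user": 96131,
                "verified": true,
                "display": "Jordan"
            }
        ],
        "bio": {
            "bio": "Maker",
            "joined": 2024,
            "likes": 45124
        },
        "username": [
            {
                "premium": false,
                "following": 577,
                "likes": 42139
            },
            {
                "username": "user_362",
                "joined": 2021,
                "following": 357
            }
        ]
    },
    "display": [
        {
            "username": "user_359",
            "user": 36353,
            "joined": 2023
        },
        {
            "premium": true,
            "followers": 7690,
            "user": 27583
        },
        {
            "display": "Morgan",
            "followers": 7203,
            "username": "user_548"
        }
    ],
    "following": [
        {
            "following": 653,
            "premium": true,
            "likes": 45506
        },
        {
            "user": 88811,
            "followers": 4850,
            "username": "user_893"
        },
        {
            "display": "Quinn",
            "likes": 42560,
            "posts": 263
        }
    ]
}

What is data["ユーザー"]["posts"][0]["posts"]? 445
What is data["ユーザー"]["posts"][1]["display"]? "Casey"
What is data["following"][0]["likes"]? 45506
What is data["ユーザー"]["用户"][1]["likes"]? 13775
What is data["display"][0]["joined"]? 2023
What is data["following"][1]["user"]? 88811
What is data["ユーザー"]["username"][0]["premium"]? False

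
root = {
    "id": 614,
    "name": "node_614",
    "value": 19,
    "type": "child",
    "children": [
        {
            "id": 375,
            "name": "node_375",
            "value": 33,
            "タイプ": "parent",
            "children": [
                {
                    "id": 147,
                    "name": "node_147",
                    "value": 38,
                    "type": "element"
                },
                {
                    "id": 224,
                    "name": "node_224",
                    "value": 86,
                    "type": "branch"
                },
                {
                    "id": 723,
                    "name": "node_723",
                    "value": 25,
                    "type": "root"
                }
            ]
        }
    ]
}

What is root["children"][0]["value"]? 33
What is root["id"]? 614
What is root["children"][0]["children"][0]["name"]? "node_147"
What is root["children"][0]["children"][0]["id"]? 147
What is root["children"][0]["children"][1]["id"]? 224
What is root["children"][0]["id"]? 375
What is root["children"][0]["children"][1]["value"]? 86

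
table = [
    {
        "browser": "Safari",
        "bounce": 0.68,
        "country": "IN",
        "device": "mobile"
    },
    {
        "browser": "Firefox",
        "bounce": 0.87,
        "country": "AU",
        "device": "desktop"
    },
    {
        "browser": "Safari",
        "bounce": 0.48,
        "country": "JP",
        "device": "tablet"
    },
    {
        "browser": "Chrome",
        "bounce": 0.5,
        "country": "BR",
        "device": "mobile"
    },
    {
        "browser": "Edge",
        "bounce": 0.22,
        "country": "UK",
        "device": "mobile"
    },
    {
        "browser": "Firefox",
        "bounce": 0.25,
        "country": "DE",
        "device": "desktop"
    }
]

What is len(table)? 6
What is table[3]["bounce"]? 0.5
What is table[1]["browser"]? "Firefox"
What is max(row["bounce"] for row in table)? 0.87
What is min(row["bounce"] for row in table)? 0.22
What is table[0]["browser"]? "Safari"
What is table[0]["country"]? "IN"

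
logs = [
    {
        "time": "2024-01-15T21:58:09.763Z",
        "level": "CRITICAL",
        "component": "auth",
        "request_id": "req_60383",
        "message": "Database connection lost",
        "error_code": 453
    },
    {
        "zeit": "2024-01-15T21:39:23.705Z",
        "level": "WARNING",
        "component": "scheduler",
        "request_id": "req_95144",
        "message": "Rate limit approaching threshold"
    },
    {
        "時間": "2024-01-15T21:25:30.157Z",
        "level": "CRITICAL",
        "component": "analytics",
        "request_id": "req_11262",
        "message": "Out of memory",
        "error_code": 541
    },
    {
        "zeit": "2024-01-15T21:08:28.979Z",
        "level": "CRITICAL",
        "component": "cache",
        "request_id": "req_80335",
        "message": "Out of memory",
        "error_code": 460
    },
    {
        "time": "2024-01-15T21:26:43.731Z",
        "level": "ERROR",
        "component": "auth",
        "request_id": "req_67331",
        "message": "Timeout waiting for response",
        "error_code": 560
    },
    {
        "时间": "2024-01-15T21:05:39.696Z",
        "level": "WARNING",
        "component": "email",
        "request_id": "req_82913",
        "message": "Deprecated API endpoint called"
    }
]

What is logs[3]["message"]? "Out of memory"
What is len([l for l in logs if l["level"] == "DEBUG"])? 0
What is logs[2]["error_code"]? 541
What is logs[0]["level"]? "CRITICAL"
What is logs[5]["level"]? "WARNING"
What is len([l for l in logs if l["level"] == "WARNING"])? 2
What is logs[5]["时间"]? "2024-01-15T21:05:39.696Z"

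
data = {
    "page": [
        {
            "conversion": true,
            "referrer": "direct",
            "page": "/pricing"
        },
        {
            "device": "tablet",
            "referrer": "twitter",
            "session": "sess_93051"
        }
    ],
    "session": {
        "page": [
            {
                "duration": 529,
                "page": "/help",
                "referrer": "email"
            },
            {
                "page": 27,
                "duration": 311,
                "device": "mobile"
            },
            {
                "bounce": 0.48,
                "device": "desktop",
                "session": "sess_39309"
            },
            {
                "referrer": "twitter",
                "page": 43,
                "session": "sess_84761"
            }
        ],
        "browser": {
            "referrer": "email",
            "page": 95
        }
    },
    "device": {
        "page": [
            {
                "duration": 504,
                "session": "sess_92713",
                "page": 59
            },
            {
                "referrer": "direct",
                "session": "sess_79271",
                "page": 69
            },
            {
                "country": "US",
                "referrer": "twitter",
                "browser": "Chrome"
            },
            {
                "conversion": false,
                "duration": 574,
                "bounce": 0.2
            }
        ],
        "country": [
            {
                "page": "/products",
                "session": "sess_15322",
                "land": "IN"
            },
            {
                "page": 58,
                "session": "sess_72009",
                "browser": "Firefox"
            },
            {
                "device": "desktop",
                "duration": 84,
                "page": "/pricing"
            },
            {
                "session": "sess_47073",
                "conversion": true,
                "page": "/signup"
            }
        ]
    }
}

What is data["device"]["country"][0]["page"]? "/products"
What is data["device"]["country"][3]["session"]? "sess_47073"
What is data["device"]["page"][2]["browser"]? "Chrome"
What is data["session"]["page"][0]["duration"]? 529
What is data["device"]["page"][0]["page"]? 59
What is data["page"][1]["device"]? "tablet"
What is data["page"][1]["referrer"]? "twitter"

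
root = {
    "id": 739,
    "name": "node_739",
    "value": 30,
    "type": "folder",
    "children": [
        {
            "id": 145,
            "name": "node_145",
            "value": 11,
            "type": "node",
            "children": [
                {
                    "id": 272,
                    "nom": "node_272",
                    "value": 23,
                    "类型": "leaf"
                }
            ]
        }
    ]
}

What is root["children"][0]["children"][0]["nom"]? "node_272"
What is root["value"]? 30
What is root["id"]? 739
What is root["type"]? "folder"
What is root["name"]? "node_739"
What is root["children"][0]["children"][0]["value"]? 23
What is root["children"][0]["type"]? "node"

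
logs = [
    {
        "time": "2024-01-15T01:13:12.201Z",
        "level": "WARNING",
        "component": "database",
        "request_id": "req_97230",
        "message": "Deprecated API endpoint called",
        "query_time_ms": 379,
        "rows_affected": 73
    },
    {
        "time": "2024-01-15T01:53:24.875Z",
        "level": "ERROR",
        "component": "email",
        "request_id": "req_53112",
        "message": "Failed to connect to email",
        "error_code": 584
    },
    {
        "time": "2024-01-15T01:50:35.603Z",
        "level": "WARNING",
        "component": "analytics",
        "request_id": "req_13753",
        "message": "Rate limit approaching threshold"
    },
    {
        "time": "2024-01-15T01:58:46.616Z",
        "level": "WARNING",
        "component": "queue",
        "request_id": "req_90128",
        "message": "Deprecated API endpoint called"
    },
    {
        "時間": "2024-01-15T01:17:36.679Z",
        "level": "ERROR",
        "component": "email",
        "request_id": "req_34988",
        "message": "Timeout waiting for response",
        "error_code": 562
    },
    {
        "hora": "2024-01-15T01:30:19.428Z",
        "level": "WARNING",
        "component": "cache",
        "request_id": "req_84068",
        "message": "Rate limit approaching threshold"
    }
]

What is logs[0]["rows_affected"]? 73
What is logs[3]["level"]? "WARNING"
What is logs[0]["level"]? "WARNING"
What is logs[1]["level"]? "ERROR"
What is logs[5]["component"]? "cache"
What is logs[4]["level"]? "ERROR"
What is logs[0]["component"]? "database"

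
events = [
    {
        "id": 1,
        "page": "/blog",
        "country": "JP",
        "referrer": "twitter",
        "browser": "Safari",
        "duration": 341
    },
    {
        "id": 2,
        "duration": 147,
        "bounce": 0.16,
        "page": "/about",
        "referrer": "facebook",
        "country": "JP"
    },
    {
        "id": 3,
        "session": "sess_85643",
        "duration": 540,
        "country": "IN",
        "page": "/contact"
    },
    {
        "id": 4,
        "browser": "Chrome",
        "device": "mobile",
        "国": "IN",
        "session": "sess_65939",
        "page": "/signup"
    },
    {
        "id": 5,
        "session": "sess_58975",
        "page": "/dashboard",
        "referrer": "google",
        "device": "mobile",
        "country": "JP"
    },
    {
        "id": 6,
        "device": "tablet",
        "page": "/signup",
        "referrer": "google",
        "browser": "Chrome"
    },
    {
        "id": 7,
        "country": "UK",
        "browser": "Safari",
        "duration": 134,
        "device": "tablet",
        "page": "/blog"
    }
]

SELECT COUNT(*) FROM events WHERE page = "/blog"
2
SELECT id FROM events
[1, 2, 3, 4, 5, 6, 7]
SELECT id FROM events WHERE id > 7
[]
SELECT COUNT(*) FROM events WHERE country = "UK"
1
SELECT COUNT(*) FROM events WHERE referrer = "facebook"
1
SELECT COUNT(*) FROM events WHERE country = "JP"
3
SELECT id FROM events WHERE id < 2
[1]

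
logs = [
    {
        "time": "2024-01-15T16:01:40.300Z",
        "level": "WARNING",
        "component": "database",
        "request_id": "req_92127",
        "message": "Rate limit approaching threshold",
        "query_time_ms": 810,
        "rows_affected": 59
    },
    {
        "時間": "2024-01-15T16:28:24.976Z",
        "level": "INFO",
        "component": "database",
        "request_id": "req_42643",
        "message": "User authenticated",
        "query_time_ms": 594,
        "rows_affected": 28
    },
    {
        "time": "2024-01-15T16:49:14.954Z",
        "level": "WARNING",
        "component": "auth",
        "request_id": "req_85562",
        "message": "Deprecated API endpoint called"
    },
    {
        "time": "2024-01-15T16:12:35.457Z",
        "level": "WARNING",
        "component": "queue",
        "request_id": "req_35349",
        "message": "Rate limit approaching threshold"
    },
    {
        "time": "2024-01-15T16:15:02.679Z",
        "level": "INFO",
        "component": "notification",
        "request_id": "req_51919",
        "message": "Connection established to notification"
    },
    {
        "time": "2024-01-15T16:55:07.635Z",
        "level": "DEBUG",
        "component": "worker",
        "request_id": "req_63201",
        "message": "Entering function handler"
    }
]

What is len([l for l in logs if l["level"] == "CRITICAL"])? 0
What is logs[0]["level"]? "WARNING"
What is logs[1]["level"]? "INFO"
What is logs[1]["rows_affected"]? 28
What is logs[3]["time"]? "2024-01-15T16:12:35.457Z"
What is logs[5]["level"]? "DEBUG"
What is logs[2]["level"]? "WARNING"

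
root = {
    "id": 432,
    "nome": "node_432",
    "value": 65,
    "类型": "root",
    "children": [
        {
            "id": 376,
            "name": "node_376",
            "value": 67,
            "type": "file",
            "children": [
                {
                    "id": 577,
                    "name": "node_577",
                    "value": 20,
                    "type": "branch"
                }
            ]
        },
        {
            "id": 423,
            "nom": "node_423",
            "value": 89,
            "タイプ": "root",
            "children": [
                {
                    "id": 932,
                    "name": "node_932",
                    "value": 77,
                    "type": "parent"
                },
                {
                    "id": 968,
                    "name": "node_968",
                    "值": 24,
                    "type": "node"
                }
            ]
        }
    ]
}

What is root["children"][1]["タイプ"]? "root"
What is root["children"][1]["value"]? 89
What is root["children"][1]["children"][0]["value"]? 77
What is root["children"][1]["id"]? 423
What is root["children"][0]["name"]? "node_376"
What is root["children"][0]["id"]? 376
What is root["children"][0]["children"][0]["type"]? "branch"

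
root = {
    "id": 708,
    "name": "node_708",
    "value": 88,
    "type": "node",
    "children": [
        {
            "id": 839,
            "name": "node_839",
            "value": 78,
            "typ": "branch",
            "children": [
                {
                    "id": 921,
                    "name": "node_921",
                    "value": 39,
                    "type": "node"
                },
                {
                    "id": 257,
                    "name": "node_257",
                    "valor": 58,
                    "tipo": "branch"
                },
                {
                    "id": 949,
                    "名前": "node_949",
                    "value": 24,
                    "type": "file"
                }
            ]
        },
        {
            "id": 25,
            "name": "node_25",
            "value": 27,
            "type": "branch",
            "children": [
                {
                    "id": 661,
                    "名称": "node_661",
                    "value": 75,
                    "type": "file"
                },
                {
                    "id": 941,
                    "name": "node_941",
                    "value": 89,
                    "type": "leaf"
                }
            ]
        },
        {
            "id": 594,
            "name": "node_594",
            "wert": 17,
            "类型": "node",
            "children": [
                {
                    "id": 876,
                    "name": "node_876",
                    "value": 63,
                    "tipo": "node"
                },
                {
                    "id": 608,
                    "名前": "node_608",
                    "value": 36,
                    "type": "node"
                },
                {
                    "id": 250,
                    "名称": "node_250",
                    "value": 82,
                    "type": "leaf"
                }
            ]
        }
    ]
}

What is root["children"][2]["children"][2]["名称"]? "node_250"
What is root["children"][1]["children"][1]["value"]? 89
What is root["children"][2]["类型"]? "node"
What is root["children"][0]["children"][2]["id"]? 949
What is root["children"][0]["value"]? 78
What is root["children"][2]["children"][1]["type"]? "node"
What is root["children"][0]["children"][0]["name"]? "node_921"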